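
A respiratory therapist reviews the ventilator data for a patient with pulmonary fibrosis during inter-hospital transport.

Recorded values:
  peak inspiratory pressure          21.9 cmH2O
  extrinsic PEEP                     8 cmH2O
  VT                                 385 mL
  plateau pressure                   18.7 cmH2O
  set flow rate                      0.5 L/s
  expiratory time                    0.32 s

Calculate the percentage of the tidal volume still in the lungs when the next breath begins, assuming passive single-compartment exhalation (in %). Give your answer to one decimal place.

24.9

R = (PIP − Pplat)/V̇ = (21.9 − 18.7) / 0.5 = 3.2/0.5 = 6.4 cmH2O·s/L.
C = Vt/(Pplat − PEEP) = 385.0 / (18.7 − 8) = 385.0/10.7 = 35.981 mL/cmH2O.
τ = R × C = 6.4 × 0.03598 L/cmH2O = 0.2303 s.
Fraction remaining at end-expiration = e^(−Te/τ) = e^(−0.32/0.2303) = 0.2492 → 24.92%.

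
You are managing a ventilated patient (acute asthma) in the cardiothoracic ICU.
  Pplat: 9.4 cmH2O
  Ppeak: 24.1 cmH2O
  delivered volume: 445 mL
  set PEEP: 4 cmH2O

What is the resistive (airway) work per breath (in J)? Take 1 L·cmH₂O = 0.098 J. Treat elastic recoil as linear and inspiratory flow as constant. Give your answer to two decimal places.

0.64

With constant inspiratory flow the resistive pressure is constant at PIP − Pplat = 24.1 − 9.4 = 14.7 cmH2O, so resistive work = 14.7 × 0.445 = 6.542 L·cmH2O.
× 0.098 J/(L·cmH2O) → 0.6411 J.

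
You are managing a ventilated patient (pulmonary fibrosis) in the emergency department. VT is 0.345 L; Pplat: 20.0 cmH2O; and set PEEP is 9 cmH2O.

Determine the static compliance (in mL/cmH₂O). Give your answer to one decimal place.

Cstat = Vt / (Pplat − PEEP) = 345 / (20.0 − 9) = 345 / 11.0 = 31.364 mL/cmH2O.

31.4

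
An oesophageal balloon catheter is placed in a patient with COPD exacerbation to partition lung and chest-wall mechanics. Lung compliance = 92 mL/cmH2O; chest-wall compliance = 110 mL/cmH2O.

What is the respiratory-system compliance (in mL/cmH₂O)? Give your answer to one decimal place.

Lung and chest wall are elastances in series: 1/Crs = 1/CL + 1/Ccw.
1/Crs = 1/92 + 1/110 = 0.01996.
Crs = 50.1 mL/cmH2O.

50.1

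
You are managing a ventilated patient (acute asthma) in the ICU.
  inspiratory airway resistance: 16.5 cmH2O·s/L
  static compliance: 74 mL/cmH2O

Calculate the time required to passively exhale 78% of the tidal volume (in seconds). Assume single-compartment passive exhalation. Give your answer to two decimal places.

1.85

τ = R × C = 16.5 × 74 mL/cmH2O = 16.5 × 0.074 L/cmH2O = 1.221 s.
Exhaled fraction f = 1 − e^(−t/τ) → t = −τ·ln(1 − f) = −1.221·ln(0.22) = 1.849 s.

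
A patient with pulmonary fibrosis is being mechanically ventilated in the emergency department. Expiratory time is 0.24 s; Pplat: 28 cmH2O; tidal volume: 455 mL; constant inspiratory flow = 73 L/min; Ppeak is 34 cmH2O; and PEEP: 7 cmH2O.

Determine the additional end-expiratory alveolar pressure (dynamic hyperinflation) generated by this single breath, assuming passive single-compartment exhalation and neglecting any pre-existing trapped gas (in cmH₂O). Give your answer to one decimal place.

2.2

Flow: 73 L/min ÷ 60 = 1.2167 L/s.
R = (PIP − Pplat)/V̇ = (34 − 28) / 1.2167 = 6.0/1.2167 = 4.931 cmH2O·s/L.
C = Vt/(Pplat − PEEP) = 455.0 / (28 − 7) = 455.0/21.0 = 21.667 mL/cmH2O.
τ = R × C = 4.931 × 0.02167 L/cmH2O = 0.1069 s.
Fraction remaining = e^(−Te/τ) = e^(−0.24/0.1069) = 0.1059; trapped volume = 455.0 × 0.1059 = 48.185 mL.
Additional alveolar pressure from trapping ≈ V_trapped / C = 48.185 / 21.667 = 2.224 cmH2O.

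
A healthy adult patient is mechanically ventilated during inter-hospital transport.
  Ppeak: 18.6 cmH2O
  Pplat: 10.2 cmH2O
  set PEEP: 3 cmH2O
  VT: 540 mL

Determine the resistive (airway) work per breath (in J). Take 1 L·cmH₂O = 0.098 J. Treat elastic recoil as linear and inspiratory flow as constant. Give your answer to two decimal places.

0.44

With constant inspiratory flow the resistive pressure is constant at PIP − Pplat = 18.6 − 10.2 = 8.4 cmH2O, so resistive work = 8.4 × 0.540 = 4.536 L·cmH2O.
× 0.098 J/(L·cmH2O) → 0.4445 J.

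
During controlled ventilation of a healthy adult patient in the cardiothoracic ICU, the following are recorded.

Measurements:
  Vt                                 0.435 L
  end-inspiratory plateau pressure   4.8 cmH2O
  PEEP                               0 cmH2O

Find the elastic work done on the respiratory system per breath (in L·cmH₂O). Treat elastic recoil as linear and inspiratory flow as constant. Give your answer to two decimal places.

1.04

Elastic work ≈ ½ × (Pplat − PEEP) × Vt = 0.5 × (4.8 − 0) × 0.435 L = 0.5 × 4.8 × 0.435 = 1.044 L·cmH2O.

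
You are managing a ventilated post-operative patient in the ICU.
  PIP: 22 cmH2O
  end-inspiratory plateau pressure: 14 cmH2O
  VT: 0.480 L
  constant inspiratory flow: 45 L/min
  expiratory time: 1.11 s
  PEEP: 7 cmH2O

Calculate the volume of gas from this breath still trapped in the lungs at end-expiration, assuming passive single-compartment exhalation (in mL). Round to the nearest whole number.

Flow: 45 L/min ÷ 60 = 0.75 L/s.
R = (PIP − Pplat)/V̇ = (22 − 14) / 0.75 = 8.0/0.75 = 10.667 cmH2O·s/L.
C = Vt/(Pplat − PEEP) = 480.0 / (14 − 7) = 480.0/7.0 = 68.571 mL/cmH2O.
τ = R × C = 10.667 × 0.06857 L/cmH2O = 0.7314 s.
Fraction remaining = e^(−Te/τ) = e^(−1.11/0.7314) = 0.2192.
Trapped volume = 480.0 × 0.2192 = 105.22 mL.

105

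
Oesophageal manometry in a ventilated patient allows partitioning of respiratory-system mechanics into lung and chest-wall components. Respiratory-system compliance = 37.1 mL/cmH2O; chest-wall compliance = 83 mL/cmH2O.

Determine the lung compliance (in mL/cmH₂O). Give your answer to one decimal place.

1/CL = 1/Crs − 1/Ccw.
1/CL = 1/37.1 − 1/83 = 0.01491.
CL = 67.069 mL/cmH2O.

67.1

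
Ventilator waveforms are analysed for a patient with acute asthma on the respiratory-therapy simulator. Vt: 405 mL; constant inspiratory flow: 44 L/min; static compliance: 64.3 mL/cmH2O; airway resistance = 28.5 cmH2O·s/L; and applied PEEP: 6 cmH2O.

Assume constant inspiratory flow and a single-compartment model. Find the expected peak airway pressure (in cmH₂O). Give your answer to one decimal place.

33.2

Flow: 44 L/min ÷ 60 = 0.7333 L/s.
Equation of motion (constant flow): PIP = Vt/C + R·V̇ + PEEP.
PIP = 405/64.3 + 28.5×0.7333 + 6 = 6.299 + 20.899 + 6 = 33.198 cmH2O.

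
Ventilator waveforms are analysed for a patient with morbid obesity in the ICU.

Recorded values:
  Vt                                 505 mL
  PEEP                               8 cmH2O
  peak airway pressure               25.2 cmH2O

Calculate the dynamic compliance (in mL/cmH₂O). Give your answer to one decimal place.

Dynamic compliance = Vt / (PIP − PEEP) = 505 / (25.2 − 8) = 505 / 17.2 = 29.36 mL/cmH2O.

29.4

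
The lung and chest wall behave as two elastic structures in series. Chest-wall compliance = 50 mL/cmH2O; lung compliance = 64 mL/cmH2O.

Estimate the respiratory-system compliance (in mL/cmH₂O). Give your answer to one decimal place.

Lung and chest wall are elastances in series: 1/Crs = 1/CL + 1/Ccw.
1/Crs = 1/64 + 1/50 = 0.03563.
Crs = 28.066 mL/cmH2O.

28.1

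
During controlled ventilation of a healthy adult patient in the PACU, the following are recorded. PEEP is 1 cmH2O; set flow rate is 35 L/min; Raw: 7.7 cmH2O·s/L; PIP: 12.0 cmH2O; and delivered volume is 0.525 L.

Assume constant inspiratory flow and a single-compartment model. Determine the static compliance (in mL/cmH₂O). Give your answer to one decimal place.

Flow: 35 L/min ÷ 60 = 0.5833 L/s.
Equation of motion (constant flow): PIP = Vt/C + R·V̇ + PEEP.
Vt/C = PIP − R·V̇ − PEEP = 12.0 − 7.7×0.5833 − 1 = 12.0 − 4.491 − 1 = 6.509 cmH2O.
C = Vt / 6.509 = 525 / 6.509 = 80.658 mL/cmH2O.

80.7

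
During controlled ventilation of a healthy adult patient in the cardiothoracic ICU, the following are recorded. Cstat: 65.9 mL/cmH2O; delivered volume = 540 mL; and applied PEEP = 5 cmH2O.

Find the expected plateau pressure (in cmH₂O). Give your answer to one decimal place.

13.2

Pplat = PEEP + Vt / Cstat = 5 + 540 / 65.9 = 5 + 8.194 = 13.194 cmH2O.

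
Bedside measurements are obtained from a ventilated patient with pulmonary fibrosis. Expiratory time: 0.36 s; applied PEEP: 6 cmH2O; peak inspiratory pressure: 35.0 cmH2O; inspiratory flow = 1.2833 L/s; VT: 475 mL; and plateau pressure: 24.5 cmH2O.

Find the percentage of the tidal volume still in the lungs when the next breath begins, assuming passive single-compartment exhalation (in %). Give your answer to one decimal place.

18.0

R = (PIP − Pplat)/V̇ = (35.0 − 24.5) / 1.2833 = 10.5/1.2833 = 8.182 cmH2O·s/L.
C = Vt/(Pplat − PEEP) = 475.0 / (24.5 − 6) = 475.0/18.5 = 25.676 mL/cmH2O.
τ = R × C = 8.182 × 0.02568 L/cmH2O = 0.2101 s.
Fraction remaining at end-expiration = e^(−Te/τ) = e^(−0.36/0.2101) = 0.1802 → 18.02%.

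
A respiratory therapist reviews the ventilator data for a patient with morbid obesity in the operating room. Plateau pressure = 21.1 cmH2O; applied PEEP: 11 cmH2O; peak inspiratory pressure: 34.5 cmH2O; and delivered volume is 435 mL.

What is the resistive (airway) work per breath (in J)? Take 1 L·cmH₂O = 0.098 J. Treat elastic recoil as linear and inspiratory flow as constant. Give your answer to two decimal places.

With constant inspiratory flow the resistive pressure is constant at PIP − Pplat = 34.5 − 21.1 = 13.4 cmH2O, so resistive work = 13.4 × 0.435 = 5.829 L·cmH2O.
× 0.098 J/(L·cmH2O) → 0.5712 J.

0.57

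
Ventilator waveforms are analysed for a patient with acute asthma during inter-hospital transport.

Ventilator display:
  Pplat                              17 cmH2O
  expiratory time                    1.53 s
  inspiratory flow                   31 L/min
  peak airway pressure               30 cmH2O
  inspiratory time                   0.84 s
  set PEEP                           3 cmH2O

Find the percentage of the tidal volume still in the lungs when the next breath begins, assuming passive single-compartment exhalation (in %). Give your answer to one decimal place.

14.1

Flow: 31 L/min ÷ 60 = 0.5167 L/s.
Vt = flow × Ti = 0.5167 L/s × 0.84 s × 1000 mL/L = 434.03 mL.
R = (PIP − Pplat)/V̇ = (30 − 17) / 0.5167 = 13.0/0.5167 = 25.16 cmH2O·s/L.
C = Vt/(Pplat − PEEP) = 434.03 / (17 − 3) = 434.03/14.0 = 31.002 mL/cmH2O.
τ = R × C = 25.16 × 0.031 L/cmH2O = 0.78 s.
Fraction remaining at end-expiration = e^(−Te/τ) = e^(−1.53/0.78) = 0.1406 → 14.06%.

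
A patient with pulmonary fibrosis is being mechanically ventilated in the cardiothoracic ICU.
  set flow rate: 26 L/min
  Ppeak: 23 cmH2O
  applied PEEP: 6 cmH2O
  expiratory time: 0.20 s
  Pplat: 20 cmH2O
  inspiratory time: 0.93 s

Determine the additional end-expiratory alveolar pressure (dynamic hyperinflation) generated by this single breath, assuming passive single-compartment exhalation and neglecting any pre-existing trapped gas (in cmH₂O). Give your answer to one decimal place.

5.1

Flow: 26 L/min ÷ 60 = 0.4333 L/s.
Vt = flow × Ti = 0.4333 L/s × 0.93 s × 1000 mL/L = 402.97 mL.
R = (PIP − Pplat)/V̇ = (23 − 20) / 0.4333 = 3.0/0.4333 = 6.924 cmH2O·s/L.
C = Vt/(Pplat − PEEP) = 402.97 / (20 − 6) = 402.97/14.0 = 28.784 mL/cmH2O.
τ = R × C = 6.924 × 0.02878 L/cmH2O = 0.1993 s.
Fraction remaining = e^(−Te/τ) = e^(−0.20/0.1993) = 0.3666; trapped volume = 402.97 × 0.3666 = 147.73 mL.
Additional alveolar pressure from trapping ≈ V_trapped / C = 147.73 / 28.784 = 5.132 cmH2O.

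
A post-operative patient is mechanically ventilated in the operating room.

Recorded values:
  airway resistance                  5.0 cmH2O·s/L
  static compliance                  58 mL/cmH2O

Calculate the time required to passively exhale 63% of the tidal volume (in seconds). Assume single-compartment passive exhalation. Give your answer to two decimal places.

0.29

τ = R × C = 5.0 × 58 mL/cmH2O = 5.0 × 0.058 L/cmH2O = 0.29 s.
Exhaled fraction f = 1 − e^(−t/τ) → t = −τ·ln(1 − f) = −0.29·ln(0.37) = 0.2883 s.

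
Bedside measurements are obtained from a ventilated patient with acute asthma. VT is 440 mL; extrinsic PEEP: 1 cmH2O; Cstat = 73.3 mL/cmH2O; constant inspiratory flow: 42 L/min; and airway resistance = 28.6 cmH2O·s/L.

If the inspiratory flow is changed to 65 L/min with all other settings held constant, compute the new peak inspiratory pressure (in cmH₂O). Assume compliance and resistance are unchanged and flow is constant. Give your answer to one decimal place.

38.0

Flow: 42 L/min ÷ 60 = 0.7 L/s.
New flow: 65 L/min ÷ 60 = 1.0833 L/s.
PIP = Vt/C + R·V̇ + PEEP (constant-flow equation of motion).
Only the resistive term changes: ΔPIP = R × ΔV̇ = 28.6 × (1.0833 − 0.7) = 28.6 × 0.3833 = 10.962 cmH2O.
Original PIP = 440/73.3 + 28.6×0.7 + 1 = 27.023 cmH2O; new PIP = 27.023 + (10.962) = 37.985 cmH2O.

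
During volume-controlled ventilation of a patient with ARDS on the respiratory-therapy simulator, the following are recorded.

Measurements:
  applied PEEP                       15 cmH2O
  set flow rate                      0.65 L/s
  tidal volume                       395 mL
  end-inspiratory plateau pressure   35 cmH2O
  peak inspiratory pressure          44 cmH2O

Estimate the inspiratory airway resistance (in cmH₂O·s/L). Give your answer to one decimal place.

13.8

Raw = (PIP − Pplat) / flow = (44 − 35) / 0.65 = 9.0 / 0.65 = 13.846 cmH2O·s/L.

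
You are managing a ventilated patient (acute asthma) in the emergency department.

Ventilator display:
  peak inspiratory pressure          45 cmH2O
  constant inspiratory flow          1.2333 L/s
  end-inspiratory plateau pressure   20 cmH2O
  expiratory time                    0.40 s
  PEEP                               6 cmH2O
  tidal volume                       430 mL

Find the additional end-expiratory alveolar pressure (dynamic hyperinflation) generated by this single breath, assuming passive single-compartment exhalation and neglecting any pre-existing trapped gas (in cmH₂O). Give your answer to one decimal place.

R = (PIP − Pplat)/V̇ = (45 − 20) / 1.2333 = 25.0/1.2333 = 20.271 cmH2O·s/L.
C = Vt/(Pplat − PEEP) = 430.0 / (20 − 6) = 430.0/14.0 = 30.714 mL/cmH2O.
τ = R × C = 20.271 × 0.03071 L/cmH2O = 0.6225 s.
Fraction remaining = e^(−Te/τ) = e^(−0.40/0.6225) = 0.5259; trapped volume = 430.0 × 0.5259 = 226.14 mL.
Additional alveolar pressure from trapping ≈ V_trapped / C = 226.14 / 30.714 = 7.363 cmH2O.

7.4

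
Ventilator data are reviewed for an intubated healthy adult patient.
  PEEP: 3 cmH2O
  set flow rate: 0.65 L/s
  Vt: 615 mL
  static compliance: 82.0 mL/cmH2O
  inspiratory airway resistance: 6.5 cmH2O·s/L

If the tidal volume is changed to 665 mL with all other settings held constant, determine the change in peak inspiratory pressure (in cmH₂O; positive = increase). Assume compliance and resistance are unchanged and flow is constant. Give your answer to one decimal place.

PIP = Vt/C + R·V̇ + PEEP (constant-flow equation of motion).
Only the elastic term changes: ΔPIP = ΔVt / C = (665 − 615) / 82.0 = 0.6098 cmH2O.

0.6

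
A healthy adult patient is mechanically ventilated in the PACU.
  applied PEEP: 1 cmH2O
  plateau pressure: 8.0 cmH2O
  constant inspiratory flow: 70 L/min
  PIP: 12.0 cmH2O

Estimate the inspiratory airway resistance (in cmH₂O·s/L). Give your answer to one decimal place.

3.4

Flow: 70 L/min ÷ 60 = 1.1667 L/s.
Raw = (PIP − Pplat) / flow = (12.0 − 8.0) / 1.1667 = 4.0 / 1.1667 = 3.428 cmH2O·s/L.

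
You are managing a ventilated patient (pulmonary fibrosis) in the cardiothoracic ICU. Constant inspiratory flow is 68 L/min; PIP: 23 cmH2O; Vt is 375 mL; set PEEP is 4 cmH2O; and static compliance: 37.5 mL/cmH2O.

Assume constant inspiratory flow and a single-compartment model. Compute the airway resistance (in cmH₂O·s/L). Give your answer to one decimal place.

7.9

Flow: 68 L/min ÷ 60 = 1.1333 L/s.
Equation of motion (constant flow): PIP = Vt/C + R·V̇ + PEEP.
R·V̇ = PIP − Vt/C − PEEP = 23 − 375/37.5 − 4 = 23 − 10.0 − 4 = 9.0 cmH2O.
R = 9.0 / 1.1333 = 7.941 cmH2O·s/L.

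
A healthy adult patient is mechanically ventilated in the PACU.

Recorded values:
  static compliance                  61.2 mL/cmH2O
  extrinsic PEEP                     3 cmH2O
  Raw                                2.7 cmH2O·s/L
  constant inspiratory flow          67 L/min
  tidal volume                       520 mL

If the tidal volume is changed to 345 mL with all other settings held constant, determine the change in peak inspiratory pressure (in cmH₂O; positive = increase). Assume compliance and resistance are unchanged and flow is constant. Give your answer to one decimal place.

-2.9

PIP = Vt/C + R·V̇ + PEEP (constant-flow equation of motion).
Only the elastic term changes: ΔPIP = ΔVt / C = (345 − 520) / 61.2 = -2.859 cmH2O.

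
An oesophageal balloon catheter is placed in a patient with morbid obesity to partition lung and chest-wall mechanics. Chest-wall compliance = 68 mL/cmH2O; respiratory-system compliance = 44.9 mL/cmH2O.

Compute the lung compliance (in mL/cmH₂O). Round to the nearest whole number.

132

1/CL = 1/Crs − 1/Ccw.
1/CL = 1/44.9 − 1/68 = 0.007566.
CL = 132.17 mL/cmH2O.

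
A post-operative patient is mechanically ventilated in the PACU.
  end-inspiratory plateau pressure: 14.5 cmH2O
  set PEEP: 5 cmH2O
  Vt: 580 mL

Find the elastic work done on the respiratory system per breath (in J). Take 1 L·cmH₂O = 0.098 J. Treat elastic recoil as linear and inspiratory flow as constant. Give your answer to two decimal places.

0.27

Elastic work ≈ ½ × (Pplat − PEEP) × Vt = 0.5 × (14.5 − 5) × 0.580 L = 0.5 × 9.5 × 0.580 = 2.755 L·cmH2O.
× 0.098 J/(L·cmH2O) → 0.27 J.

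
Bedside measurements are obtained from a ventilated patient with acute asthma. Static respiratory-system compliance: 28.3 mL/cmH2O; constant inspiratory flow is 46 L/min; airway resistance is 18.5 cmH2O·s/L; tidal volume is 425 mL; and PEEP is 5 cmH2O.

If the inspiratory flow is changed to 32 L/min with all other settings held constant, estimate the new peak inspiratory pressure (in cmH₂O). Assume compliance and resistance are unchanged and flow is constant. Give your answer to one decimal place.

Flow: 46 L/min ÷ 60 = 0.7667 L/s.
New flow: 32 L/min ÷ 60 = 0.5333 L/s.
PIP = Vt/C + R·V̇ + PEEP (constant-flow equation of motion).
Only the resistive term changes: ΔPIP = R × ΔV̇ = 18.5 × (0.5333 − 0.7667) = 18.5 × -0.2334 = -4.318 cmH2O.
Original PIP = 425/28.3 + 18.5×0.7667 + 5 = 34.202 cmH2O; new PIP = 34.202 + (-4.318) = 29.884 cmH2O.

29.9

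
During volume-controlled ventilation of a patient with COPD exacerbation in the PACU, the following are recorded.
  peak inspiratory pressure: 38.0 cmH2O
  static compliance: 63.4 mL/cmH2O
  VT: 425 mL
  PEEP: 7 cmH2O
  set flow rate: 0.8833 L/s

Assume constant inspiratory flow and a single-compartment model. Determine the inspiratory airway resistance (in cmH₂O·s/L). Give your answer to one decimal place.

27.5

Equation of motion (constant flow): PIP = Vt/C + R·V̇ + PEEP.
R·V̇ = PIP − Vt/C − PEEP = 38.0 − 425/63.4 − 7 = 38.0 − 6.703 − 7 = 24.297 cmH2O.
R = 24.297 / 0.8833 = 27.507 cmH2O·s/L.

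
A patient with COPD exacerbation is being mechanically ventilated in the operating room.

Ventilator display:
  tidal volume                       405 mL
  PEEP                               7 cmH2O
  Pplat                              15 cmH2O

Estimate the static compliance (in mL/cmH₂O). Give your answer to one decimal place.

50.6

Cstat = Vt / (Pplat − PEEP) = 405 / (15 − 7) = 405 / 8.0 = 50.625 mL/cmH2O.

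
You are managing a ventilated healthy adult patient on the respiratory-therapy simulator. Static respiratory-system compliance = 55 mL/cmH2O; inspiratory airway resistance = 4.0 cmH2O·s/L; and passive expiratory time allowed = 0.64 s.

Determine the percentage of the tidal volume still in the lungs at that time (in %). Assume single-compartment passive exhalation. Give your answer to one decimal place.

5.5

τ = R × C = 4.0 × 55 mL/cmH2O = 4.0 × 0.055 L/cmH2O = 0.22 s.
Passive exhalation: V(t)/V₀ = e^(−t/τ) = e^(−0.64/0.22) = 0.05453.
Fraction remaining = 0.05453 → 5.453%.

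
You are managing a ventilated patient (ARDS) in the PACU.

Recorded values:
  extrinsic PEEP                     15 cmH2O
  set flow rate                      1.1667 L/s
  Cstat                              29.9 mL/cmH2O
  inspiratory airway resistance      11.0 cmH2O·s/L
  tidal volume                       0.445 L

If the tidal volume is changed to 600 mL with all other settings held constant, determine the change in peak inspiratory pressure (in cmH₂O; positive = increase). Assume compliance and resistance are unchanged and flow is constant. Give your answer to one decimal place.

5.2

PIP = Vt/C + R·V̇ + PEEP (constant-flow equation of motion).
Only the elastic term changes: ΔPIP = ΔVt / C = (600 − 445) / 29.9 = 5.184 cmH2O.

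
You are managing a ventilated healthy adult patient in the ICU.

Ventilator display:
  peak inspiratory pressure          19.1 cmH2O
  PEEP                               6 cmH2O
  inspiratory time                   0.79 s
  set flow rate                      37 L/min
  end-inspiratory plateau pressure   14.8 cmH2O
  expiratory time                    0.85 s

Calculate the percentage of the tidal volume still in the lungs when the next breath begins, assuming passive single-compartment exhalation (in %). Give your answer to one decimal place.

Flow: 37 L/min ÷ 60 = 0.6167 L/s.
Vt = flow × Ti = 0.6167 L/s × 0.79 s × 1000 mL/L = 487.19 mL.
R = (PIP − Pplat)/V̇ = (19.1 − 14.8) / 0.6167 = 4.3/0.6167 = 6.973 cmH2O·s/L.
C = Vt/(Pplat − PEEP) = 487.19 / (14.8 − 6) = 487.19/8.8 = 55.363 mL/cmH2O.
τ = R × C = 6.973 × 0.05536 L/cmH2O = 0.386 s.
Fraction remaining at end-expiration = e^(−Te/τ) = e^(−0.85/0.386) = 0.1106 → 11.06%.

11.1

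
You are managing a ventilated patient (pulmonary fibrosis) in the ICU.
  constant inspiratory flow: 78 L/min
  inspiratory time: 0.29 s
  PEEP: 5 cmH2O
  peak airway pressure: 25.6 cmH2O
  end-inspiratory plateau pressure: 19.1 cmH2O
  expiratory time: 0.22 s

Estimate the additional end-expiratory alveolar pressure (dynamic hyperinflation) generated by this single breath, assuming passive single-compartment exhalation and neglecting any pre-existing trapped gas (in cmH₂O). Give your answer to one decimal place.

Flow: 78 L/min ÷ 60 = 1.3 L/s.
Vt = flow × Ti = 1.3 L/s × 0.29 s × 1000 mL/L = 377.0 mL.
R = (PIP − Pplat)/V̇ = (25.6 − 19.1) / 1.3 = 6.5/1.3 = 5.0 cmH2O·s/L.
C = Vt/(Pplat − PEEP) = 377.0 / (19.1 − 5) = 377.0/14.1 = 26.738 mL/cmH2O.
τ = R × C = 5.0 × 0.02674 L/cmH2O = 0.1337 s.
Fraction remaining = e^(−Te/τ) = e^(−0.22/0.1337) = 0.1929; trapped volume = 377.0 × 0.1929 = 72.723 mL.
Additional alveolar pressure from trapping ≈ V_trapped / C = 72.723 / 26.738 = 2.72 cmH2O.

2.7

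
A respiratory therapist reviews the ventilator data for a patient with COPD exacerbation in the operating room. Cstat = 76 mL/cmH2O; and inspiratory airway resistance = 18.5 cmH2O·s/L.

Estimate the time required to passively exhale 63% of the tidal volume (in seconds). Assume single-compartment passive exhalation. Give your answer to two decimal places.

τ = R × C = 18.5 × 76 mL/cmH2O = 18.5 × 0.076 L/cmH2O = 1.406 s.
Exhaled fraction f = 1 − e^(−t/τ) → t = −τ·ln(1 − f) = −1.406·ln(0.37) = 1.398 s.

1.40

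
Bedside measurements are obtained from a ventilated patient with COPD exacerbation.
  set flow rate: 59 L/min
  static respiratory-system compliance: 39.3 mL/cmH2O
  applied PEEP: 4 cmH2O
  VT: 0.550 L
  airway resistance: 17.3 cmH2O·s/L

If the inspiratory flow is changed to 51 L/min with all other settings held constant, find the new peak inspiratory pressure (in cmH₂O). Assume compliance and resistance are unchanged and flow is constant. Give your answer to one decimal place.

32.7

Flow: 59 L/min ÷ 60 = 0.9833 L/s.
New flow: 51 L/min ÷ 60 = 0.85 L/s.
PIP = Vt/C + R·V̇ + PEEP (constant-flow equation of motion).
Only the resistive term changes: ΔPIP = R × ΔV̇ = 17.3 × (0.85 − 0.9833) = 17.3 × -0.1333 = -2.306 cmH2O.
Original PIP = 550/39.3 + 17.3×0.9833 + 4 = 35.006 cmH2O; new PIP = 35.006 + (-2.306) = 32.7 cmH2O.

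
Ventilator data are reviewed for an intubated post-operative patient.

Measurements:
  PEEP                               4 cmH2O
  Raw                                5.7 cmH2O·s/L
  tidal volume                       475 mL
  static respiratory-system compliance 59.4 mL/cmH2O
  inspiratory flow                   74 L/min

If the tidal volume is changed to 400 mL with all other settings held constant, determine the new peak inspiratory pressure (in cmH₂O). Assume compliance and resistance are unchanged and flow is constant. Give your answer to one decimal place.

17.8

Flow: 74 L/min ÷ 60 = 1.2333 L/s.
PIP = Vt/C + R·V̇ + PEEP (constant-flow equation of motion).
Only the elastic term changes: ΔPIP = ΔVt / C = (400 − 475) / 59.4 = -1.263 cmH2O.
Original PIP = 475/59.4 + 5.7×1.2333 + 4 = 19.026 cmH2O; new PIP = 19.026 + (-1.263) = 17.763 cmH2O.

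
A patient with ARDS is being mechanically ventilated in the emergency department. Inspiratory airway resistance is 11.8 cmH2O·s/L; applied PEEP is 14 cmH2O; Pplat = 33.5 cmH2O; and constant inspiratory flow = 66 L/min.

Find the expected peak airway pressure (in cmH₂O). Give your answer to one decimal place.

46.5

Flow: 66 L/min ÷ 60 = 1.1 L/s.
PIP = Pplat + Raw × flow = 33.5 + 11.8 × 1.1 = 33.5 + 12.98 = 46.48 cmH2O.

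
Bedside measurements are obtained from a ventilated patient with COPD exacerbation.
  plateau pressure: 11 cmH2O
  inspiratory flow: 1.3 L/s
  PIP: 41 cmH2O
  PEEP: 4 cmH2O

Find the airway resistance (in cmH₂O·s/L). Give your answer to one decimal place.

Raw = (PIP − Pplat) / flow = (41 − 11) / 1.3 = 30.0 / 1.3 = 23.077 cmH2O·s/L.

23.1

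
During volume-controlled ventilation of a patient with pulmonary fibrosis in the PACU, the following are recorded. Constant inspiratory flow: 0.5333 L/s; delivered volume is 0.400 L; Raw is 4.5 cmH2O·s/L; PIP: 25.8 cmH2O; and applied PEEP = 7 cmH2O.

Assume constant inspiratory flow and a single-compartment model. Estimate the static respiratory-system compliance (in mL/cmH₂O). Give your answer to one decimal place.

24.4

Equation of motion (constant flow): PIP = Vt/C + R·V̇ + PEEP.
Vt/C = PIP − R·V̇ − PEEP = 25.8 − 4.5×0.5333 − 7 = 25.8 − 2.4 − 7 = 16.4 cmH2O.
C = Vt / 16.4 = 400 / 16.4 = 24.39 mL/cmH2O.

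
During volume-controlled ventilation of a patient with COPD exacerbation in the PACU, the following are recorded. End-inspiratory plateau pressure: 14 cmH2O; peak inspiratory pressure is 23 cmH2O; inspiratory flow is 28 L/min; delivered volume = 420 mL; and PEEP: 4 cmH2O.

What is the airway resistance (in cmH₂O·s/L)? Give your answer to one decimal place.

19.3

Flow: 28 L/min ÷ 60 = 0.4667 L/s.
Raw = (PIP − Pplat) / flow = (23 − 14) / 0.4667 = 9.0 / 0.4667 = 19.284 cmH2O·s/L.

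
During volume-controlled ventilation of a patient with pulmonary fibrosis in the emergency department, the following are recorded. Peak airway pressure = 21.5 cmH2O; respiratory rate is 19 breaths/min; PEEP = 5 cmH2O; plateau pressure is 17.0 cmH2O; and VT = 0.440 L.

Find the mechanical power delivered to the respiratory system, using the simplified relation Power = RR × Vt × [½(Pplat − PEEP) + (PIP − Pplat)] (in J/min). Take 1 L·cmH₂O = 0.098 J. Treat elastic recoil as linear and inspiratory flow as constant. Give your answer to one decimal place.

8.6

Per-breath work = Vt × [½(Pplat−PEEP) + (PIP−Pplat)] = 0.440 × [0.5×12.0 + 4.5] = 0.440 × 10.5 = 4.62 L·cmH2O.
Power = 19 × 4.62 = 87.78 L·cmH2O/min.
× 0.098 J/(L·cmH2O) → 8.602 J/min.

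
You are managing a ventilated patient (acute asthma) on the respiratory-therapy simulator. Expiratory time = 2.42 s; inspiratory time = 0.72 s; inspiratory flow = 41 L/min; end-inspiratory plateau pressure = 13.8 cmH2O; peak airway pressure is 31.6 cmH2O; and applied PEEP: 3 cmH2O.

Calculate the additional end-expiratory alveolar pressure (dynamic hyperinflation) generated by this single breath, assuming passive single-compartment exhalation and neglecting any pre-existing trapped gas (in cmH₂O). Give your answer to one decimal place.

Flow: 41 L/min ÷ 60 = 0.6833 L/s.
Vt = flow × Ti = 0.6833 L/s × 0.72 s × 1000 mL/L = 491.98 mL.
R = (PIP − Pplat)/V̇ = (31.6 − 13.8) / 0.6833 = 17.8/0.6833 = 26.05 cmH2O·s/L.
C = Vt/(Pplat − PEEP) = 491.98 / (13.8 − 3) = 491.98/10.8 = 45.554 mL/cmH2O.
τ = R × C = 26.05 × 0.04555 L/cmH2O = 1.187 s.
Fraction remaining = e^(−Te/τ) = e^(−2.42/1.187) = 0.1302; trapped volume = 491.98 × 0.1302 = 64.056 mL.
Additional alveolar pressure from trapping ≈ V_trapped / C = 64.056 / 45.554 = 1.406 cmH2O.

1.4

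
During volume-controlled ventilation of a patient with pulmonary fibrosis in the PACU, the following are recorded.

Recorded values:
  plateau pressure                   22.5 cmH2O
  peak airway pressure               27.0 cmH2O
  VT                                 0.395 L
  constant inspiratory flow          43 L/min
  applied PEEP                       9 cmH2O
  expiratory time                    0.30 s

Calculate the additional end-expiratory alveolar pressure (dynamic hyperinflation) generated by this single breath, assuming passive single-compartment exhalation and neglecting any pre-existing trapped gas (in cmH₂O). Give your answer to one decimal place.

Flow: 43 L/min ÷ 60 = 0.7167 L/s.
R = (PIP − Pplat)/V̇ = (27.0 − 22.5) / 0.7167 = 4.5/0.7167 = 6.279 cmH2O·s/L.
C = Vt/(Pplat − PEEP) = 395.0 / (22.5 − 9) = 395.0/13.5 = 29.259 mL/cmH2O.
τ = R × C = 6.279 × 0.02926 L/cmH2O = 0.1837 s.
Fraction remaining = e^(−Te/τ) = e^(−0.30/0.1837) = 0.1953; trapped volume = 395.0 × 0.1953 = 77.144 mL.
Additional alveolar pressure from trapping ≈ V_trapped / C = 77.144 / 29.259 = 2.637 cmH2O.

2.6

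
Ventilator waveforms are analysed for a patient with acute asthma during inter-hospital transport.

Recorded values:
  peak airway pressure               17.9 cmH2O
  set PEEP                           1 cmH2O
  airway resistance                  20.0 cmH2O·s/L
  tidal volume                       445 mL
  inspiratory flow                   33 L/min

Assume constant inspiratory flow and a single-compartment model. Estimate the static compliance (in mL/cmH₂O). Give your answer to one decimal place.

Flow: 33 L/min ÷ 60 = 0.55 L/s.
Equation of motion (constant flow): PIP = Vt/C + R·V̇ + PEEP.
Vt/C = PIP − R·V̇ − PEEP = 17.9 − 20.0×0.55 − 1 = 17.9 − 11.0 − 1 = 5.9 cmH2O.
C = Vt / 5.9 = 445 / 5.9 = 75.424 mL/cmH2O.

75.4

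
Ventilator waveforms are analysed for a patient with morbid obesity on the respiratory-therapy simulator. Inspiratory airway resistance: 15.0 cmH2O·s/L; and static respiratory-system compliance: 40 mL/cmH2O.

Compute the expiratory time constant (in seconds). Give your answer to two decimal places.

0.60

τ = R × C = 15.0 × 40 mL/cmH2O = 15.0 × 0.040 L/cmH2O = 0.6 s.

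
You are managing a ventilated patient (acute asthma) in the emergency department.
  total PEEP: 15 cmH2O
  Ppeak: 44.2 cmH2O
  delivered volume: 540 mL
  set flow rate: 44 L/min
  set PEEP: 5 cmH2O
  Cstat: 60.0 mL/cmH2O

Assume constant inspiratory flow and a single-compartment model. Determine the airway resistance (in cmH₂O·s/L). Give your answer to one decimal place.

27.5

Flow: 44 L/min ÷ 60 = 0.7333 L/s.
Total PEEP = 15 cmH2O (set 5 + intrinsic 10); this is the baseline alveolar pressure.
Equation of motion (constant flow): PIP = Vt/C + R·V̇ + PEEP.
R·V̇ = PIP − Vt/C − PEEP = 44.2 − 540/60.0 − 15 = 44.2 − 9.0 − 15 = 20.2 cmH2O.
R = 20.2 / 0.7333 = 27.547 cmH2O·s/L.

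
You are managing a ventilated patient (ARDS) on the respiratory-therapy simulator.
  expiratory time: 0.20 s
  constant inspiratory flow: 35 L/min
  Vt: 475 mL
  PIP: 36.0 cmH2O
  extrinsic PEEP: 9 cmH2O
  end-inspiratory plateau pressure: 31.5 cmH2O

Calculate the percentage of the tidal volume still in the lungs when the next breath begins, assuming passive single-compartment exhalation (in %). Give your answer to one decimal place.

Flow: 35 L/min ÷ 60 = 0.5833 L/s.
R = (PIP − Pplat)/V̇ = (36.0 − 31.5) / 0.5833 = 4.5/0.5833 = 7.715 cmH2O·s/L.
C = Vt/(Pplat − PEEP) = 475.0 / (31.5 − 9) = 475.0/22.5 = 21.111 mL/cmH2O.
τ = R × C = 7.715 × 0.02111 L/cmH2O = 0.1629 s.
Fraction remaining at end-expiration = e^(−Te/τ) = e^(−0.20/0.1629) = 0.293 → 29.3%.

29.3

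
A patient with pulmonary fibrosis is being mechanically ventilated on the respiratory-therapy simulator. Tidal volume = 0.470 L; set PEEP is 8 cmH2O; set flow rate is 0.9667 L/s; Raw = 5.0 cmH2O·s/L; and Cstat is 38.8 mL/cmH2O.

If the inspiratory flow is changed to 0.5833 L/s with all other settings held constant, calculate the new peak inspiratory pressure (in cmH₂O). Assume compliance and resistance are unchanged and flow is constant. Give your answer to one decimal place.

23.0

PIP = Vt/C + R·V̇ + PEEP (constant-flow equation of motion).
Only the resistive term changes: ΔPIP = R × ΔV̇ = 5.0 × (0.5833 − 0.9667) = 5.0 × -0.3834 = -1.917 cmH2O.
Original PIP = 470/38.8 + 5.0×0.9667 + 8 = 24.947 cmH2O; new PIP = 24.947 + (-1.917) = 23.03 cmH2O.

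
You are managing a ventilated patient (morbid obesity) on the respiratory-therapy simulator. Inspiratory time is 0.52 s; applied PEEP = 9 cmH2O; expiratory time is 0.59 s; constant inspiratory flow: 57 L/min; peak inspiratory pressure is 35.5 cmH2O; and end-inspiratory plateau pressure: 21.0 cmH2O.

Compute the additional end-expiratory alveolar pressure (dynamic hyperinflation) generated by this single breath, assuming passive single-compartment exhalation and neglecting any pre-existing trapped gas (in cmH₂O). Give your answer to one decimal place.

Flow: 57 L/min ÷ 60 = 0.95 L/s.
Vt = flow × Ti = 0.95 L/s × 0.52 s × 1000 mL/L = 494.0 mL.
R = (PIP − Pplat)/V̇ = (35.5 − 21.0) / 0.95 = 14.5/0.95 = 15.263 cmH2O·s/L.
C = Vt/(Pplat − PEEP) = 494.0 / (21.0 − 9) = 494.0/12.0 = 41.167 mL/cmH2O.
τ = R × C = 15.263 × 0.04117 L/cmH2O = 0.6284 s.
Fraction remaining = e^(−Te/τ) = e^(−0.59/0.6284) = 0.3911; trapped volume = 494.0 × 0.3911 = 193.2 mL.
Additional alveolar pressure from trapping ≈ V_trapped / C = 193.2 / 41.167 = 4.693 cmH2O.

4.7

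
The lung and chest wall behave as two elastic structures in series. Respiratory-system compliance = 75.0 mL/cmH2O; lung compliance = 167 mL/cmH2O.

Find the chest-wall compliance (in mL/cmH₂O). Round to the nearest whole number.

136

1/Ccw = 1/Crs − 1/CL.
1/Ccw = 1/75.0 − 1/167 = 0.007345.
Ccw = 136.15 mL/cmH2O.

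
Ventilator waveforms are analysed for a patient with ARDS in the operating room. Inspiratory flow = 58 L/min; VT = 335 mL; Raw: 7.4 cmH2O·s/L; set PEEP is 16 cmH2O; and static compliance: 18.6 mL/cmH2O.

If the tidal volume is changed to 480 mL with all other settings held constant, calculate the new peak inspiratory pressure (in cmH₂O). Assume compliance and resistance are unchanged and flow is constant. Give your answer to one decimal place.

49.0

Flow: 58 L/min ÷ 60 = 0.9667 L/s.
PIP = Vt/C + R·V̇ + PEEP (constant-flow equation of motion).
Only the elastic term changes: ΔPIP = ΔVt / C = (480 − 335) / 18.6 = 7.796 cmH2O.
Original PIP = 335/18.6 + 7.4×0.9667 + 16 = 41.164 cmH2O; new PIP = 41.164 + (7.796) = 48.96 cmH2O.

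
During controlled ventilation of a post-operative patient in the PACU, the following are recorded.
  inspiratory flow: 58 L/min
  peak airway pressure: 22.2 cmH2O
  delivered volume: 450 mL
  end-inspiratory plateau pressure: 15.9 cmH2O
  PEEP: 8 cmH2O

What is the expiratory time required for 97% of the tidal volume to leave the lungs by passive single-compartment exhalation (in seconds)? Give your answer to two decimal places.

1.30

Flow: 58 L/min ÷ 60 = 0.9667 L/s.
R = (PIP − Pplat)/V̇ = (22.2 − 15.9) / 0.9667 = 6.3/0.9667 = 6.517 cmH2O·s/L.
C = Vt/(Pplat − PEEP) = 450.0 / (15.9 − 8) = 450.0/7.9 = 56.962 mL/cmH2O.
τ = R × C = 6.517 × 0.05696 L/cmH2O = 0.3712 s.
t = −τ·ln(1 − 0.97) = −0.3712·ln(0.03) = 1.302 s.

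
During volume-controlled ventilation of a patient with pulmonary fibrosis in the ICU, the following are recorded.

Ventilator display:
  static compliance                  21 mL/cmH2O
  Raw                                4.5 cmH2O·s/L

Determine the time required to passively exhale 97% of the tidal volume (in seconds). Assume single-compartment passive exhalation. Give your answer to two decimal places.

τ = R × C = 4.5 × 21 mL/cmH2O = 4.5 × 0.021 L/cmH2O = 0.0945 s.
Exhaled fraction f = 1 − e^(−t/τ) → t = −τ·ln(1 − f) = −0.0945·ln(0.03) = 0.3314 s.

0.33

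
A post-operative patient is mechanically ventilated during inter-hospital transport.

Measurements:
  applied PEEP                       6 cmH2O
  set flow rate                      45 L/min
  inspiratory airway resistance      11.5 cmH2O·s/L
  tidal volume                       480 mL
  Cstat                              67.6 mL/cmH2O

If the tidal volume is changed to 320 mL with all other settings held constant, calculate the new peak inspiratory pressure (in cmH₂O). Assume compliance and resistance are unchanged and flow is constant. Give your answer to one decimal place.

Flow: 45 L/min ÷ 60 = 0.75 L/s.
PIP = Vt/C + R·V̇ + PEEP (constant-flow equation of motion).
Only the elastic term changes: ΔPIP = ΔVt / C = (320 − 480) / 67.6 = -2.367 cmH2O.
Original PIP = 480/67.6 + 11.5×0.75 + 6 = 21.726 cmH2O; new PIP = 21.726 + (-2.367) = 19.359 cmH2O.

19.4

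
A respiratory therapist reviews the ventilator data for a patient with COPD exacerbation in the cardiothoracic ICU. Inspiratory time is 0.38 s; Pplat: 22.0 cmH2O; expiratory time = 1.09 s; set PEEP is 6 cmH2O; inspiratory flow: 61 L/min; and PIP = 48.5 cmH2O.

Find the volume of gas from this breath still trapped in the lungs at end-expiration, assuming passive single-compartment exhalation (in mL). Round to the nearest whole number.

68

Flow: 61 L/min ÷ 60 = 1.0167 L/s.
Vt = flow × Ti = 1.0167 L/s × 0.38 s × 1000 mL/L = 386.35 mL.
R = (PIP − Pplat)/V̇ = (48.5 − 22.0) / 1.0167 = 26.5/1.0167 = 26.065 cmH2O·s/L.
C = Vt/(Pplat − PEEP) = 386.35 / (22.0 − 6) = 386.35/16.0 = 24.147 mL/cmH2O.
τ = R × C = 26.065 × 0.02415 L/cmH2O = 0.6295 s.
Fraction remaining = e^(−Te/τ) = e^(−1.09/0.6295) = 0.177.
Trapped volume = 386.35 × 0.177 = 68.384 mL.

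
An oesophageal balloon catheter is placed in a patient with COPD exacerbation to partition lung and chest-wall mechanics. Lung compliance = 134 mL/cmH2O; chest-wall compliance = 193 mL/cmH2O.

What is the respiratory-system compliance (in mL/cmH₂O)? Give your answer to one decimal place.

79.1

Lung and chest wall are elastances in series: 1/Crs = 1/CL + 1/Ccw.
1/Crs = 1/134 + 1/193 = 0.01264.
Crs = 79.114 mL/cmH2O.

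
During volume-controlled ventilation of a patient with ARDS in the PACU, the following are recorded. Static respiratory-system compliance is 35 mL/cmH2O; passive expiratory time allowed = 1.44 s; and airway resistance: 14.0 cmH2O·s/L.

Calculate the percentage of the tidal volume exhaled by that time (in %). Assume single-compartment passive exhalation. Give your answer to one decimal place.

94.7

τ = R × C = 14.0 × 35 mL/cmH2O = 14.0 × 0.035 L/cmH2O = 0.49 s.
Passive exhalation: V(t)/V₀ = e^(−t/τ) = e^(−1.44/0.49) = 0.05293.
Fraction exhaled = 1 − 0.05293 = 0.9471 → 94.71%.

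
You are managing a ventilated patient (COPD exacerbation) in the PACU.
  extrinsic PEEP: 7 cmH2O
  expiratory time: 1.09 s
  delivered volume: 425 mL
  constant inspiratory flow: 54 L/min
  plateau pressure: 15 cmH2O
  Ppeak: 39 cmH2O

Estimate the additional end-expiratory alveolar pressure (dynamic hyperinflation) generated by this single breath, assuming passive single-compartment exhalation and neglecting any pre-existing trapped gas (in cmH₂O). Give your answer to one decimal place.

Flow: 54 L/min ÷ 60 = 0.9 L/s.
R = (PIP − Pplat)/V̇ = (39 − 15) / 0.9 = 24.0/0.9 = 26.667 cmH2O·s/L.
C = Vt/(Pplat − PEEP) = 425.0 / (15 − 7) = 425.0/8.0 = 53.125 mL/cmH2O.
τ = R × C = 26.667 × 0.05313 L/cmH2O = 1.417 s.
Fraction remaining = e^(−Te/τ) = e^(−1.09/1.417) = 0.4634; trapped volume = 425.0 × 0.4634 = 196.95 mL.
Additional alveolar pressure from trapping ≈ V_trapped / C = 196.95 / 53.125 = 3.707 cmH2O.

3.7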